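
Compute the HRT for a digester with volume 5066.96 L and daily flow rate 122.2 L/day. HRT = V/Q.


HRT = V / Q
= 5066.96 / 122.2
= 41.4645 days

41.4645 days


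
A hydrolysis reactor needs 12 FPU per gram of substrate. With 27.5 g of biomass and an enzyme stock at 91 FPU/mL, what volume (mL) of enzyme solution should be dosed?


V = dosage * m_sub / activity
V = 12 * 27.5 / 91
V = 3.6264 mL

3.6264 mL


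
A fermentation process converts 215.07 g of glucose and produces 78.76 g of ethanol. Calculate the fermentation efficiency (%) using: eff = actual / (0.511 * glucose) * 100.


Fermentation efficiency = (actual / (0.511 * glucose)) * 100
= (78.76 / (0.511 * 215.07)) * 100
= 71.6646%

71.6646%


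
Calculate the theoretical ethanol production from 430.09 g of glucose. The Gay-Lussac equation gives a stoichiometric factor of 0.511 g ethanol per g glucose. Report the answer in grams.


Theoretical ethanol yield: m_EtOH = 0.511 * m_glucose
m_EtOH = 0.511 * 430.09 = 219.7760 g

219.7760 g


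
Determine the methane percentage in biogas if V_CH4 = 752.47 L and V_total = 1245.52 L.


CH4% = V_CH4 / V_total * 100
= 752.47 / 1245.52 * 100
= 60.4141%

60.4141%


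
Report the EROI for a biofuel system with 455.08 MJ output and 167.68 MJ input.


EROI = E_out / E_in
= 455.08 / 167.68
= 2.7140

2.7140


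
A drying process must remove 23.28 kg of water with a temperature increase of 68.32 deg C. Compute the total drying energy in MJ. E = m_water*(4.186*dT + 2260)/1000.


E = m_water * (4.186 * dT + 2260) / 1000
= 23.28 * (4.186 * 68.32 + 2260) / 1000
= 59.2706 MJ

59.2706 MJ


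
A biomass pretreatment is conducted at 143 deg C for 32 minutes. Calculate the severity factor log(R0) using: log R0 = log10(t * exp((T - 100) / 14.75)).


logR0 = log10(t * exp((T - 100) / 14.75))
= log10(32 * exp((143 - 100) / 14.75))
= 2.7712

2.7712


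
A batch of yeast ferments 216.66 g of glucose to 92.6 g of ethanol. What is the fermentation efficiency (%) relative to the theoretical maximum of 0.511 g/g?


Fermentation efficiency = (actual / (0.511 * glucose)) * 100
= (92.6 / (0.511 * 216.66)) * 100
= 83.6395%

83.6395%


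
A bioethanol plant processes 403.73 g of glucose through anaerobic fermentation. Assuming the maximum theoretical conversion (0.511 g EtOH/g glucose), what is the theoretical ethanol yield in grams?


Theoretical ethanol yield: m_EtOH = 0.511 * m_glucose
m_EtOH = 0.511 * 403.73 = 206.3060 g

206.3060 g


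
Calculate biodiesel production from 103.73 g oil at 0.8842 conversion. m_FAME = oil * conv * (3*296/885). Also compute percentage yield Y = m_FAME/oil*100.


m_FAME = oil * conv * (3 * 296 / 885) = oil * conv * (888/885)
= 103.73 * 0.8842 * 888 / 885
= 92.0290 g
Y = m_FAME / oil * 100 = conv * (888/885) * 100
= 0.8842 * 888 / 885 * 100
= 88.72%

92.0290 g FAME; Y = 88.72%


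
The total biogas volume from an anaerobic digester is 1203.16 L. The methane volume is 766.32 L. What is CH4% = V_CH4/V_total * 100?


CH4% = V_CH4 / V_total * 100
= 766.32 / 1203.16 * 100
= 63.6923%

63.6923%


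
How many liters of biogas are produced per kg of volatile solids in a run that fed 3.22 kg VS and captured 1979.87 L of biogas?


Y = V / VS
= 1979.87 / 3.22
= 614.8665 L/kg VS

614.8665 L/kg VS


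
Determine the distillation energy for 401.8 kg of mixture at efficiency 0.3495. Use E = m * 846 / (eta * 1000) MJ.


E = m * 846 / (eta * 1000)
= 401.8 * 846 / (0.3495 * 1000)
= 972.5974 MJ

972.5974 MJ


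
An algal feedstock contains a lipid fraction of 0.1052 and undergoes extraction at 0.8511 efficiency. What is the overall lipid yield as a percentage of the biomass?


Y = lipid_content * extraction_eff * 100
= 0.1052 * 0.8511 * 100
= 8.9536%

8.9536%


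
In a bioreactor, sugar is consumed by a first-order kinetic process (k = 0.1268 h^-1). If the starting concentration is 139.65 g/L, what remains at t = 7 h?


S = S0 * exp(-k * t)
S = 139.65 * exp(-0.1268 * 7)
S = 57.4859 g/L

57.4859 g/L


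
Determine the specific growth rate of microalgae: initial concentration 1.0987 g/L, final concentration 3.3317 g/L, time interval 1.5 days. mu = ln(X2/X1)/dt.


mu = ln(X2/X1) / dt
= ln(3.3317/1.0987) / 1.5
= 0.7396 per day

0.7396 per day


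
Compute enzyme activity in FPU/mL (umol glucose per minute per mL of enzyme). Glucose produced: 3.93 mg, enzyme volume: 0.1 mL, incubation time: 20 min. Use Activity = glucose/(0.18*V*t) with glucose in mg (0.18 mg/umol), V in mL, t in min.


Activity = glucose_mg / (0.18 mg/umol * V_mL * t_min)
= 3.93 / (0.18 * 0.1 * 20)
= 10.9167 FPU/mL

10.9167 FPU/mL


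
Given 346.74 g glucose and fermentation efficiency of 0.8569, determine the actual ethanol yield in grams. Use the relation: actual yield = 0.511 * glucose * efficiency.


Actual ethanol: m = 0.511 * 346.74 * 0.8569
m = 151.8291 g

151.8291 g


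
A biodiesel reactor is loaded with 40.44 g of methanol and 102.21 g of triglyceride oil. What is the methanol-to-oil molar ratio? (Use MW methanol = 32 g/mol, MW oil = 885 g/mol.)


Molar ratio = n_MeOH / n_oil = (MeOH/32) / (oil/885) = (MeOH * 885) / (32 * oil)
= (40.44 * 885) / (32 * 102.21)
= 10.9424

10.9424


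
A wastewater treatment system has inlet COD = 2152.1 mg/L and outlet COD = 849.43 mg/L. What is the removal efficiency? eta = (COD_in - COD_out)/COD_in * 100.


eta = (COD_in - COD_out) / COD_in * 100
= (2152.1 - 849.43) / 2152.1 * 100
= 60.5302%

60.5302%


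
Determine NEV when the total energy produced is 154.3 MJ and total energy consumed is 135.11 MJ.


NEV = E_out - E_in
= 154.3 - 135.11
= 19.1900 MJ

19.1900 MJ


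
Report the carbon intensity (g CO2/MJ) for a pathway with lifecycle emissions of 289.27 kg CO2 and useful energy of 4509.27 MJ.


CI = CO2 * 1000 / E
= 289.27 * 1000 / 4509.27
= 64.1501 g CO2/MJ

64.1501 g CO2/MJ


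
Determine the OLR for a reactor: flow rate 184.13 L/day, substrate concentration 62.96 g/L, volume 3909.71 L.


OLR = Q * S / V
= 184.13 * 62.96 / 3909.71
= 2.9651 g/L/day

2.9651 g/L/day


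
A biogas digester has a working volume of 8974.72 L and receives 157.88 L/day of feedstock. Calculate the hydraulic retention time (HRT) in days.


HRT = V / Q
= 8974.72 / 157.88
= 56.8452 days

56.8452 days


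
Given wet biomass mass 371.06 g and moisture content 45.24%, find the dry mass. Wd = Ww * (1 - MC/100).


Wd = Ww * (1 - MC/100)
= 371.06 * (1 - 45.24/100)
= 203.1925 g

203.1925 g


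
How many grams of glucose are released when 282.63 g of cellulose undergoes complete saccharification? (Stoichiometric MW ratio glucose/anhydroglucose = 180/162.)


glucose = cellulose * 180/162
= 282.63 * 180/162
= 314.0333 g

314.0333 g


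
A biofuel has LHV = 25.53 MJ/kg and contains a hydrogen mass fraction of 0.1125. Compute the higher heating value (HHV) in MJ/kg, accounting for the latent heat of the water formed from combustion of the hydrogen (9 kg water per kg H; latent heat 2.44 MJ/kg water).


HHV = LHV + H_frac * 9 * 2.44
= 25.53 + 0.1125 * 9 * 2.44
= 28.0005 MJ/kg

28.0005 MJ/kg


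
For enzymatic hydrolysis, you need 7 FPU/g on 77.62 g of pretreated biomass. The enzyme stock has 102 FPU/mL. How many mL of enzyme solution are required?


V = dosage * m_sub / activity
V = 7 * 77.62 / 102
V = 5.3269 mL

5.3269 mL


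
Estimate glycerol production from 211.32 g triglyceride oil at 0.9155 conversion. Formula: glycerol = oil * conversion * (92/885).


glycerol = oil * conv * (92/885)
= 211.32 * 0.9155 * 92 / 885
= 20.1115 g

20.1115 g


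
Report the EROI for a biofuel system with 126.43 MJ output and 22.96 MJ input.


EROI = E_out / E_in
= 126.43 / 22.96
= 5.5065

5.5065


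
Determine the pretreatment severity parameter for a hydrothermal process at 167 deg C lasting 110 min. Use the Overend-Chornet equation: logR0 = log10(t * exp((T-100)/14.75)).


logR0 = log10(t * exp((T - 100) / 14.75))
= log10(110 * exp((167 - 100) / 14.75))
= 4.0141

4.0141


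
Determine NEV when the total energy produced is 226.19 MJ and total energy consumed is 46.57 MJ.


NEV = E_out - E_in
= 226.19 - 46.57
= 179.6200 MJ

179.6200 MJ


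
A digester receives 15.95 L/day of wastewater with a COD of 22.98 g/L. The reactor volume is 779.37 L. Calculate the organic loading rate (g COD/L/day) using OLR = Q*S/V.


OLR = Q * S / V
= 15.95 * 22.98 / 779.37
= 0.4703 g/L/day

0.4703 g/L/day


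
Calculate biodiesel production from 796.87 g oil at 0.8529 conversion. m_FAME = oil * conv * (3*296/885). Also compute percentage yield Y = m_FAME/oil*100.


m_FAME = oil * conv * (3 * 296 / 885) = oil * conv * (888/885)
= 796.87 * 0.8529 * 888 / 885
= 681.9543 g
Y = m_FAME / oil * 100 = conv * (888/885) * 100
= 0.8529 * 888 / 885 * 100
= 85.58%

681.9543 g FAME; Y = 85.58%


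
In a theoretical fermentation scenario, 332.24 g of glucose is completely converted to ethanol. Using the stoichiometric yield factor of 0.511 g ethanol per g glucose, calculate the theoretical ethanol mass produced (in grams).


Theoretical ethanol yield: m_EtOH = 0.511 * m_glucose
m_EtOH = 0.511 * 332.24 = 169.7746 g

169.7746 g


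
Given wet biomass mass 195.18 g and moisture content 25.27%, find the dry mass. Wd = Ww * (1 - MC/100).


Wd = Ww * (1 - MC/100)
= 195.18 * (1 - 25.27/100)
= 145.8580 g

145.8580 g


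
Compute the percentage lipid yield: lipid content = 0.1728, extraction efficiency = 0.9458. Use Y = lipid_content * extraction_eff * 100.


Y = lipid_content * extraction_eff * 100
= 0.1728 * 0.9458 * 100
= 16.3434%

16.3434%


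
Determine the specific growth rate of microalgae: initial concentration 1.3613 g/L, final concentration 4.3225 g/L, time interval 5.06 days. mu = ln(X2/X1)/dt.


mu = ln(X2/X1) / dt
= ln(4.3225/1.3613) / 5.06
= 0.2283 per day

0.2283 per day


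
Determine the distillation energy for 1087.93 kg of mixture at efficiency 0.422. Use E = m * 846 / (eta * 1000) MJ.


E = m * 846 / (eta * 1000)
= 1087.93 * 846 / (0.422 * 1000)
= 2181.0161 MJ

2181.0161 MJ


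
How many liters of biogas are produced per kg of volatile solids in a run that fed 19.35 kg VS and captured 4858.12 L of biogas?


Y = V / VS
= 4858.12 / 19.35
= 251.0656 L/kg VS

251.0656 L/kg VS


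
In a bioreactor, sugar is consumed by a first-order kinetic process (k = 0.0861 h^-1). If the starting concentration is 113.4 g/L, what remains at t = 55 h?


S = S0 * exp(-k * t)
S = 113.4 * exp(-0.0861 * 55)
S = 0.9954 g/L

0.9954 g/L


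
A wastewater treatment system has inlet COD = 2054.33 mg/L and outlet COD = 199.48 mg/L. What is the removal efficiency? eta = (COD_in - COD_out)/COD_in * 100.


eta = (COD_in - COD_out) / COD_in * 100
= (2054.33 - 199.48) / 2054.33 * 100
= 90.2898%

90.2898%


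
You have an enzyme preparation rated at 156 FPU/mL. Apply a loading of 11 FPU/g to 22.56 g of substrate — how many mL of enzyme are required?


V = dosage * m_sub / activity
V = 11 * 22.56 / 156
V = 1.5908 mL

1.5908 mL


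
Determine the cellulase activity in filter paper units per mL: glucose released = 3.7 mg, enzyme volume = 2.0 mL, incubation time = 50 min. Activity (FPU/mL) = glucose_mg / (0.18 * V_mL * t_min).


Activity = glucose_mg / (0.18 mg/umol * V_mL * t_min)
= 3.7 / (0.18 * 2.0 * 50)
= 0.2056 FPU/mL

0.2056 FPU/mL


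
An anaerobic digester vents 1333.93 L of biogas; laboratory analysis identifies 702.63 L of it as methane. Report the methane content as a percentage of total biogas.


CH4% = V_CH4 / V_total * 100
= 702.63 / 1333.93 * 100
= 52.6737%

52.6737%


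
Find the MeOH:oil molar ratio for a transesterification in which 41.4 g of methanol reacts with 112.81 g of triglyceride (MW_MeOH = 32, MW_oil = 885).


Molar ratio = n_MeOH / n_oil = (MeOH/32) / (oil/885) = (MeOH * 885) / (32 * oil)
= (41.4 * 885) / (32 * 112.81)
= 10.1495

10.1495


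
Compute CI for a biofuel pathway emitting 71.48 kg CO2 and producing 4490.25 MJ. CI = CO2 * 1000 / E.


CI = CO2 * 1000 / E
= 71.48 * 1000 / 4490.25
= 15.9189 g CO2/MJ

15.9189 g CO2/MJ


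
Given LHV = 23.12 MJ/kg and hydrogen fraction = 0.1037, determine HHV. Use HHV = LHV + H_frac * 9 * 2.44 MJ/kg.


HHV = LHV + H_frac * 9 * 2.44
= 23.12 + 0.1037 * 9 * 2.44
= 25.3973 MJ/kg

25.3973 MJ/kg


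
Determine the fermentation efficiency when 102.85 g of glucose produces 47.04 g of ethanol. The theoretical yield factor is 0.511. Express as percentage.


Fermentation efficiency = (actual / (0.511 * glucose)) * 100
= (47.04 / (0.511 * 102.85)) * 100
= 89.5039%

89.5039%


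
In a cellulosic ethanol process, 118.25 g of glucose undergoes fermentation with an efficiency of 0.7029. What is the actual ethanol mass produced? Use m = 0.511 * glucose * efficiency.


Actual ethanol: m = 0.511 * 118.25 * 0.7029
m = 42.4733 g

42.4733 g


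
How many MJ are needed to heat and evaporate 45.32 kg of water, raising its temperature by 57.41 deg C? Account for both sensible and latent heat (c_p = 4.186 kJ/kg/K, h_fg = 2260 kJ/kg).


E = m_water * (4.186 * dT + 2260) / 1000
= 45.32 * (4.186 * 57.41 + 2260) / 1000
= 113.3144 MJ

113.3144 MJ


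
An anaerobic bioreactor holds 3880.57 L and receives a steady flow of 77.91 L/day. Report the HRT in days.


HRT = V / Q
= 3880.57 / 77.91
= 49.8084 days

49.8084 days


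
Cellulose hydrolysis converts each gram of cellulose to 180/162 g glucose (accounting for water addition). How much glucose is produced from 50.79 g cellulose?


glucose = cellulose * 180/162
= 50.79 * 180/162
= 56.4333 g

56.4333 g


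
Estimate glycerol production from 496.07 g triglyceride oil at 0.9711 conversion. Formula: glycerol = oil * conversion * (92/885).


glycerol = oil * conv * (92/885)
= 496.07 * 0.9711 * 92 / 885
= 50.0785 g

50.0785 g


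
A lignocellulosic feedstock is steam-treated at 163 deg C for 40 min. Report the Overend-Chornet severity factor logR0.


logR0 = log10(t * exp((T - 100) / 14.75))
= log10(40 * exp((163 - 100) / 14.75))
= 3.4570

3.4570


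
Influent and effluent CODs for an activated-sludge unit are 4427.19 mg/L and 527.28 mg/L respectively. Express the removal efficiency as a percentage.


eta = (COD_in - COD_out) / COD_in * 100
= (4427.19 - 527.28) / 4427.19 * 100
= 88.0900%

88.0900%


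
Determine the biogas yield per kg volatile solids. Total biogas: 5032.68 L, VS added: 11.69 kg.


Y = V / VS
= 5032.68 / 11.69
= 430.5115 L/kg VS

430.5115 L/kg VS


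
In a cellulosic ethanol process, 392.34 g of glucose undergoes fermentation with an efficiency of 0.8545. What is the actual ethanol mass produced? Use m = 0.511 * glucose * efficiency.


Actual ethanol: m = 0.511 * 392.34 * 0.8545
m = 171.3151 g

171.3151 g


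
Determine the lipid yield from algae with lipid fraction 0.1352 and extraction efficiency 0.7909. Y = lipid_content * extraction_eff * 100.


Y = lipid_content * extraction_eff * 100
= 0.1352 * 0.7909 * 100
= 10.6930%

10.6930%


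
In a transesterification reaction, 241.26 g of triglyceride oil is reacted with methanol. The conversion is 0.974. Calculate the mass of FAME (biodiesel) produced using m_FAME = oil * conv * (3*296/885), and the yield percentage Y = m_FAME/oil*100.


m_FAME = oil * conv * (3 * 296 / 885) = oil * conv * (888/885)
= 241.26 * 0.974 * 888 / 885
= 235.7838 g
Y = m_FAME / oil * 100 = conv * (888/885) * 100
= 0.974 * 888 / 885 * 100
= 97.73%

235.7838 g FAME; Y = 97.73%


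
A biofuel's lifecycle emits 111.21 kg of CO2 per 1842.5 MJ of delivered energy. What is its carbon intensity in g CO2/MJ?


CI = CO2 * 1000 / E
= 111.21 * 1000 / 1842.5
= 60.3582 g CO2/MJ

60.3582 g CO2/MJ


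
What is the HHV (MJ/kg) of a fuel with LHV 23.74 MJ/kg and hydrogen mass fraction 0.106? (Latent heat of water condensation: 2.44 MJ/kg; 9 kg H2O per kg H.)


HHV = LHV + H_frac * 9 * 2.44
= 23.74 + 0.106 * 9 * 2.44
= 26.0678 MJ/kg

26.0678 MJ/kg


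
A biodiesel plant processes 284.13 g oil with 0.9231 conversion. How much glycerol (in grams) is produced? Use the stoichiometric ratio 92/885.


glycerol = oil * conv * (92/885)
= 284.13 * 0.9231 * 92 / 885
= 27.2653 g

27.2653 g


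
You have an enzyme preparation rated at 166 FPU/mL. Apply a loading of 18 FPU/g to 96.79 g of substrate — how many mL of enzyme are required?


V = dosage * m_sub / activity
V = 18 * 96.79 / 166
V = 10.4953 mL

10.4953 mL


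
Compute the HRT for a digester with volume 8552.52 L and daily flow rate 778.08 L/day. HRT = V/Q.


HRT = V / Q
= 8552.52 / 778.08
= 10.9918 days

10.9918 days


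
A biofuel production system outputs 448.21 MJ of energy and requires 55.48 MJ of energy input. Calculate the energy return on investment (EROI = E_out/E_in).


EROI = E_out / E_in
= 448.21 / 55.48
= 8.0788

8.0788


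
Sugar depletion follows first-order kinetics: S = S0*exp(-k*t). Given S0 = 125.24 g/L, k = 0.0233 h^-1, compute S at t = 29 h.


S = S0 * exp(-k * t)
S = 125.24 * exp(-0.0233 * 29)
S = 63.7221 g/L

63.7221 g/L


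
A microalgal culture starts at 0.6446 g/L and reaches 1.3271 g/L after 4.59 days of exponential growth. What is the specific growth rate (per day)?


mu = ln(X2/X1) / dt
= ln(1.3271/0.6446) / 4.59
= 0.1573 per day

0.1573 per day


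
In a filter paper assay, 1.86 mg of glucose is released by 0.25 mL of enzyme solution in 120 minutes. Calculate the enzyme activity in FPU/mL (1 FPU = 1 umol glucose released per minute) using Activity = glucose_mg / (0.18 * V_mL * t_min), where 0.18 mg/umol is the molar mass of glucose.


Activity = glucose_mg / (0.18 mg/umol * V_mL * t_min)
= 1.86 / (0.18 * 0.25 * 120)
= 0.3444 FPU/mL

0.3444 FPU/mL


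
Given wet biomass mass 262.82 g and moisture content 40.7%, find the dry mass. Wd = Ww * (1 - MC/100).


Wd = Ww * (1 - MC/100)
= 262.82 * (1 - 40.7/100)
= 155.8523 g

155.8523 g


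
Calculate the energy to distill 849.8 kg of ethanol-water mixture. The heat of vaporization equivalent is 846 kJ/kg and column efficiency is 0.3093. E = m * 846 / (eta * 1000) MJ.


E = m * 846 / (eta * 1000)
= 849.8 * 846 / (0.3093 * 1000)
= 2324.3802 MJ

2324.3802 MJ


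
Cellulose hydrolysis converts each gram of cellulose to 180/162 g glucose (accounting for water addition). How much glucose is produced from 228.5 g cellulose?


glucose = cellulose * 180/162
= 228.5 * 180/162
= 253.8889 g

253.8889 g


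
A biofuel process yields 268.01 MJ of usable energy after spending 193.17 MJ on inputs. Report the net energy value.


NEV = E_out - E_in
= 268.01 - 193.17
= 74.8400 MJ

74.8400 MJ


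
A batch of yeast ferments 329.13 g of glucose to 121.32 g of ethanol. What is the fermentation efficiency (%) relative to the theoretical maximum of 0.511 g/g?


Fermentation efficiency = (actual / (0.511 * glucose)) * 100
= (121.32 / (0.511 * 329.13)) * 100
= 72.1347%

72.1347%


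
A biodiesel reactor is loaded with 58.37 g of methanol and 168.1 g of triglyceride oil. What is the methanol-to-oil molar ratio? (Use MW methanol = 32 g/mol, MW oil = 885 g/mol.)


Molar ratio = n_MeOH / n_oil = (MeOH/32) / (oil/885) = (MeOH * 885) / (32 * oil)
= (58.37 * 885) / (32 * 168.1)
= 9.6032

9.6032


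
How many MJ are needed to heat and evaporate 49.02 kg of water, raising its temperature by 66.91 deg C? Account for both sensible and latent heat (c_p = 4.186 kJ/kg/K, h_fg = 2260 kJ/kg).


E = m_water * (4.186 * dT + 2260) / 1000
= 49.02 * (4.186 * 66.91 + 2260) / 1000
= 124.5150 MJ

124.5150 MJ


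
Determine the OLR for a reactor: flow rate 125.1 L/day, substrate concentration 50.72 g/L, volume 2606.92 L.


OLR = Q * S / V
= 125.1 * 50.72 / 2606.92
= 2.4339 g/L/day

2.4339 g/L/day


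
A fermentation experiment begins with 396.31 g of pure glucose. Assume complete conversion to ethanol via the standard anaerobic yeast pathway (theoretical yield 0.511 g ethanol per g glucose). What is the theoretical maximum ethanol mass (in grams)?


Theoretical ethanol yield: m_EtOH = 0.511 * m_glucose
m_EtOH = 0.511 * 396.31 = 202.5144 g

202.5144 g


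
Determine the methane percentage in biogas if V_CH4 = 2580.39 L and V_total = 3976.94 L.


CH4% = V_CH4 / V_total * 100
= 2580.39 / 3976.94 * 100
= 64.8838%

64.8838%


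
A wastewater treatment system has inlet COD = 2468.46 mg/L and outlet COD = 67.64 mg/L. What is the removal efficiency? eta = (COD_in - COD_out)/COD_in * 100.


eta = (COD_in - COD_out) / COD_in * 100
= (2468.46 - 67.64) / 2468.46 * 100
= 97.2598%

97.2598%


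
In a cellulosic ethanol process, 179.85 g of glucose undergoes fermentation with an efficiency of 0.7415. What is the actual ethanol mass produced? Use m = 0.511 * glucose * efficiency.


Actual ethanol: m = 0.511 * 179.85 * 0.7415
m = 68.1463 g

68.1463 g


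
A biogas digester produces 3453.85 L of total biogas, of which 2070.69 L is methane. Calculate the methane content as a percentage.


CH4% = V_CH4 / V_total * 100
= 2070.69 / 3453.85 * 100
= 59.9531%

59.9531%


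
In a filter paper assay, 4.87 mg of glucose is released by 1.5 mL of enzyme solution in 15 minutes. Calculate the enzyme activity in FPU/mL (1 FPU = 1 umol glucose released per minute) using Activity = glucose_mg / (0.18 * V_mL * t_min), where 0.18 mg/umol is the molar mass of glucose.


Activity = glucose_mg / (0.18 mg/umol * V_mL * t_min)
= 4.87 / (0.18 * 1.5 * 15)
= 1.2025 FPU/mL

1.2025 FPU/mL


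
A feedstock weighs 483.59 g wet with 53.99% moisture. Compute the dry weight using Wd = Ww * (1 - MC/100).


Wd = Ww * (1 - MC/100)
= 483.59 * (1 - 53.99/100)
= 222.4998 g

222.4998 g


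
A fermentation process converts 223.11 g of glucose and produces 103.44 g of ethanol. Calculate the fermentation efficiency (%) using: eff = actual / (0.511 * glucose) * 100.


Fermentation efficiency = (actual / (0.511 * glucose)) * 100
= (103.44 / (0.511 * 223.11)) * 100
= 90.7295%

90.7295%


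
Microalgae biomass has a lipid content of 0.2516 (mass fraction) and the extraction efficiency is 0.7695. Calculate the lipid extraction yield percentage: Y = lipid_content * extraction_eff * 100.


Y = lipid_content * extraction_eff * 100
= 0.2516 * 0.7695 * 100
= 19.3606%

19.3606%


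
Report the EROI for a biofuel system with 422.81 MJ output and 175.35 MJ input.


EROI = E_out / E_in
= 422.81 / 175.35
= 2.4112

2.4112


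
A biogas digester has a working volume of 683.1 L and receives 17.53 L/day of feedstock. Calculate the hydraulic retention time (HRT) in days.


HRT = V / Q
= 683.1 / 17.53
= 38.9675 days

38.9675 days


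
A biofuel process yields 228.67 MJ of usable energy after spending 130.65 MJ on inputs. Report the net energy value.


NEV = E_out - E_in
= 228.67 - 130.65
= 98.0200 MJ

98.0200 MJ


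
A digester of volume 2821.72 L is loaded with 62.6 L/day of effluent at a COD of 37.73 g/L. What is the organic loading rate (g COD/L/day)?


OLR = Q * S / V
= 62.6 * 37.73 / 2821.72
= 0.8370 g/L/day

0.8370 g/L/day


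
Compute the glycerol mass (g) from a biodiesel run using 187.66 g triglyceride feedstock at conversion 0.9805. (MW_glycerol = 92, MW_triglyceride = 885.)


glycerol = oil * conv * (92/885)
= 187.66 * 0.9805 * 92 / 885
= 19.1277 g

19.1277 g


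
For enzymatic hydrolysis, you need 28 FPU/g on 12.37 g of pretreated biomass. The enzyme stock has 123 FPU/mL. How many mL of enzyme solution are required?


V = dosage * m_sub / activity
V = 28 * 12.37 / 123
V = 2.8159 mL

2.8159 mL


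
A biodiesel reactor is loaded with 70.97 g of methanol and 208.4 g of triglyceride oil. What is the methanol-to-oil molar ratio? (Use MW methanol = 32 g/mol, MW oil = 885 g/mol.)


Molar ratio = n_MeOH / n_oil = (MeOH/32) / (oil/885) = (MeOH * 885) / (32 * oil)
= (70.97 * 885) / (32 * 208.4)
= 9.4183

9.4183


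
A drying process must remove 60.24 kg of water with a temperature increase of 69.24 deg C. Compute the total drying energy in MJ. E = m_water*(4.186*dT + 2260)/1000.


E = m_water * (4.186 * dT + 2260) / 1000
= 60.24 * (4.186 * 69.24 + 2260) / 1000
= 153.6023 MJ

153.6023 MJ


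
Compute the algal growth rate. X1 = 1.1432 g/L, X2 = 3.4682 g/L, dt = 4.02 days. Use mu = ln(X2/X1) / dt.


mu = ln(X2/X1) / dt
= ln(3.4682/1.1432) / 4.02
= 0.2761 per day

0.2761 per day


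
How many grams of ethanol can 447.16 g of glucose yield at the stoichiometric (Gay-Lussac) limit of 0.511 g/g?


Theoretical ethanol yield: m_EtOH = 0.511 * m_glucose
m_EtOH = 0.511 * 447.16 = 228.4988 g

228.4988 g


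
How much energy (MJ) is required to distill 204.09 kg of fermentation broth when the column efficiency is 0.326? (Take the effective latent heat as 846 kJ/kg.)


E = m * 846 / (eta * 1000)
= 204.09 * 846 / (0.326 * 1000)
= 529.6323 MJ

529.6323 MJ


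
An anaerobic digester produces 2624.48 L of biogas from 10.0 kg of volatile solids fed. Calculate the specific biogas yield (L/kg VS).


Y = V / VS
= 2624.48 / 10.0
= 262.4480 L/kg VS

262.4480 L/kg VS


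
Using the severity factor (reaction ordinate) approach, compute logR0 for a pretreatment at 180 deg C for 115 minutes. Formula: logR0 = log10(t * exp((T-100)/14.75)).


logR0 = log10(t * exp((T - 100) / 14.75))
= log10(115 * exp((180 - 100) / 14.75))
= 4.4162

4.4162


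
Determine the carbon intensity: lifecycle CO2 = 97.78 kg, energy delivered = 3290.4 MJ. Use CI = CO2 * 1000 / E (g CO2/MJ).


CI = CO2 * 1000 / E
= 97.78 * 1000 / 3290.4
= 29.7168 g CO2/MJ

29.7168 g CO2/MJ


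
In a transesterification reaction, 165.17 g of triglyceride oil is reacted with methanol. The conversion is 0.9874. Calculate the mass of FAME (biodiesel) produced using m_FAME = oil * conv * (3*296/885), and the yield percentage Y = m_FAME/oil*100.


m_FAME = oil * conv * (3 * 296 / 885) = oil * conv * (888/885)
= 165.17 * 0.9874 * 888 / 885
= 163.6417 g
Y = m_FAME / oil * 100 = conv * (888/885) * 100
= 0.9874 * 888 / 885 * 100
= 99.07%

163.6417 g FAME; Y = 99.07%


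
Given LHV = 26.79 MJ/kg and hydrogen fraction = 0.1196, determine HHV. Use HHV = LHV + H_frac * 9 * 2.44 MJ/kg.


HHV = LHV + H_frac * 9 * 2.44
= 26.79 + 0.1196 * 9 * 2.44
= 29.4164 MJ/kg

29.4164 MJ/kg


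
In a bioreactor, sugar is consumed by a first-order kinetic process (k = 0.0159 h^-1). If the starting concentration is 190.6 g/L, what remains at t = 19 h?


S = S0 * exp(-k * t)
S = 190.6 * exp(-0.0159 * 19)
S = 140.9037 g/L

140.9037 g/L


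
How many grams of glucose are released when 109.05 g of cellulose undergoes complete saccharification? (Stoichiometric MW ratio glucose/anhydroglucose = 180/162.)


glucose = cellulose * 180/162
= 109.05 * 180/162
= 121.1667 g

121.1667 g


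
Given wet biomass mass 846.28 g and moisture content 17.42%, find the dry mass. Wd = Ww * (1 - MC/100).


Wd = Ww * (1 - MC/100)
= 846.28 * (1 - 17.42/100)
= 698.8580 g

698.8580 g


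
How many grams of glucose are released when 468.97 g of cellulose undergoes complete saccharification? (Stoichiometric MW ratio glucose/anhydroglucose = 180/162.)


glucose = cellulose * 180/162
= 468.97 * 180/162
= 521.0778 g

521.0778 g


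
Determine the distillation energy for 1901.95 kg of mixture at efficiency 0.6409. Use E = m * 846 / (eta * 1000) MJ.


E = m * 846 / (eta * 1000)
= 1901.95 * 846 / (0.6409 * 1000)
= 2510.6096 MJ

2510.6096 MJ


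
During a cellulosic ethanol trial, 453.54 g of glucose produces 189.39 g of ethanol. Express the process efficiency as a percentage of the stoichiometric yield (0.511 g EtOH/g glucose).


Fermentation efficiency = (actual / (0.511 * glucose)) * 100
= (189.39 / (0.511 * 453.54)) * 100
= 81.7185%

81.7185%


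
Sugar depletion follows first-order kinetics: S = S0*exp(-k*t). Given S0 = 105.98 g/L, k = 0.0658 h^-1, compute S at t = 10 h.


S = S0 * exp(-k * t)
S = 105.98 * exp(-0.0658 * 10)
S = 54.8856 g/L

54.8856 g/L


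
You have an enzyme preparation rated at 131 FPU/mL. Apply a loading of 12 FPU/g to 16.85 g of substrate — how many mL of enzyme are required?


V = dosage * m_sub / activity
V = 12 * 16.85 / 131
V = 1.5435 mL

1.5435 mL


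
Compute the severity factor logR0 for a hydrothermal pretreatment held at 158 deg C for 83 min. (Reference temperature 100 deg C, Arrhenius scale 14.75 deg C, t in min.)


logR0 = log10(t * exp((T - 100) / 14.75))
= log10(83 * exp((158 - 100) / 14.75))
= 3.6268

3.6268


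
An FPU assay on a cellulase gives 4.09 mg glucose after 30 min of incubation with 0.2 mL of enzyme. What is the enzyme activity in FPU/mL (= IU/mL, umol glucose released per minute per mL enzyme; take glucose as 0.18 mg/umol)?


Activity = glucose_mg / (0.18 mg/umol * V_mL * t_min)
= 4.09 / (0.18 * 0.2 * 30)
= 3.7870 FPU/mL

3.7870 FPU/mL


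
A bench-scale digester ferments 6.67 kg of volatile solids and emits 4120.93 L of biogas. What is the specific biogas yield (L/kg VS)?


Y = V / VS
= 4120.93 / 6.67
= 617.8306 L/kg VS

617.8306 L/kg VS


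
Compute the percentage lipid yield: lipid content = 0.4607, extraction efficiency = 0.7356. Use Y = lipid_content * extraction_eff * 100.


Y = lipid_content * extraction_eff * 100
= 0.4607 * 0.7356 * 100
= 33.8891%

33.8891%


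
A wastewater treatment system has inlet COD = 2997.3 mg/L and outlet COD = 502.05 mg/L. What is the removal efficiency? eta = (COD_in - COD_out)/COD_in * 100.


eta = (COD_in - COD_out) / COD_in * 100
= (2997.3 - 502.05) / 2997.3 * 100
= 83.2499%

83.2499%


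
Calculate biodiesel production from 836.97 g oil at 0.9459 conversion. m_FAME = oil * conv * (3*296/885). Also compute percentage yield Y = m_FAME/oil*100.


m_FAME = oil * conv * (3 * 296 / 885) = oil * conv * (888/885)
= 836.97 * 0.9459 * 888 / 885
= 794.3736 g
Y = m_FAME / oil * 100 = conv * (888/885) * 100
= 0.9459 * 888 / 885 * 100
= 94.91%

794.3736 g FAME; Y = 94.91%


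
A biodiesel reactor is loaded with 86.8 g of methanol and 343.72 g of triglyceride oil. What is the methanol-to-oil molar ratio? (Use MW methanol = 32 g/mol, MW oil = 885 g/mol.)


Molar ratio = n_MeOH / n_oil = (MeOH/32) / (oil/885) = (MeOH * 885) / (32 * oil)
= (86.8 * 885) / (32 * 343.72)
= 6.9841

6.9841


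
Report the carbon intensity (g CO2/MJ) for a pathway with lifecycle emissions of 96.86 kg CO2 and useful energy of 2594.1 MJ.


CI = CO2 * 1000 / E
= 96.86 * 1000 / 2594.1
= 37.3386 g CO2/MJ

37.3386 g CO2/MJ


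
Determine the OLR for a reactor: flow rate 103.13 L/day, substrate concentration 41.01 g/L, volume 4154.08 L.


OLR = Q * S / V
= 103.13 * 41.01 / 4154.08
= 1.0181 g/L/day

1.0181 g/L/day


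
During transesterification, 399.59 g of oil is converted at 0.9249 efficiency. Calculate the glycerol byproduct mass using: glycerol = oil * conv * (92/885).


glycerol = oil * conv * (92/885)
= 399.59 * 0.9249 * 92 / 885
= 38.4197 g

38.4197 g


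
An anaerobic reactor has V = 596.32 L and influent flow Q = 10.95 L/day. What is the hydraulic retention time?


HRT = V / Q
= 596.32 / 10.95
= 54.4584 days

54.4584 days


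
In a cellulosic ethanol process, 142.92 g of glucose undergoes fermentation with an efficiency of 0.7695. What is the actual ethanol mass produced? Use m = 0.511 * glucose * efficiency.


Actual ethanol: m = 0.511 * 142.92 * 0.7695
m = 56.1982 g

56.1982 g


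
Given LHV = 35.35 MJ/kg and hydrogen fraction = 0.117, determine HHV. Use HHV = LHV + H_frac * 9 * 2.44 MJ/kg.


HHV = LHV + H_frac * 9 * 2.44
= 35.35 + 0.117 * 9 * 2.44
= 37.9193 MJ/kg

37.9193 MJ/kg


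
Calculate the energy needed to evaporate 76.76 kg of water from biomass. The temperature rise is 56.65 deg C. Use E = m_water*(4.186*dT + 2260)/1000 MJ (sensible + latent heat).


E = m_water * (4.186 * dT + 2260) / 1000
= 76.76 * (4.186 * 56.65 + 2260) / 1000
= 191.6802 MJ

191.6802 MJ


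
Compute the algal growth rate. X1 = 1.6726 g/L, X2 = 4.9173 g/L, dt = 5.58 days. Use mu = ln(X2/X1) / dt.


mu = ln(X2/X1) / dt
= ln(4.9173/1.6726) / 5.58
= 0.1933 per day

0.1933 per day


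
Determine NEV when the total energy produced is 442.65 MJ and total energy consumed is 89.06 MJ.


NEV = E_out - E_in
= 442.65 - 89.06
= 353.5900 MJ

353.5900 MJ


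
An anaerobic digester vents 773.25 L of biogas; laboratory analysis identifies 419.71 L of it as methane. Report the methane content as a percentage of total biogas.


CH4% = V_CH4 / V_total * 100
= 419.71 / 773.25 * 100
= 54.2787%

54.2787%


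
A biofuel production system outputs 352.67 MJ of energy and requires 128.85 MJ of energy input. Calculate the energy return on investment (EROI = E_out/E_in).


EROI = E_out / E_in
= 352.67 / 128.85
= 2.7371

2.7371


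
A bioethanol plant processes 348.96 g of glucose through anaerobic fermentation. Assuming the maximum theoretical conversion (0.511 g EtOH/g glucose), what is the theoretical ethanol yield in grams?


Theoretical ethanol yield: m_EtOH = 0.511 * m_glucose
m_EtOH = 0.511 * 348.96 = 178.3186 g

178.3186 g


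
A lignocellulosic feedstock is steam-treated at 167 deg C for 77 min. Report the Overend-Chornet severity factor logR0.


logR0 = log10(t * exp((T - 100) / 14.75))
= log10(77 * exp((167 - 100) / 14.75))
= 3.8592

3.8592


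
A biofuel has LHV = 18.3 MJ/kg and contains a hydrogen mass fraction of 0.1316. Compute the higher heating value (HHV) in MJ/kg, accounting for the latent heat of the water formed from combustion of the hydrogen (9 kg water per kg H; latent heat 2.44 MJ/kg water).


HHV = LHV + H_frac * 9 * 2.44
= 18.3 + 0.1316 * 9 * 2.44
= 21.1899 MJ/kg

21.1899 MJ/kg


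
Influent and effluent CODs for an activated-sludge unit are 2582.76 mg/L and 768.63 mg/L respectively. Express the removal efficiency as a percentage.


eta = (COD_in - COD_out) / COD_in * 100
= (2582.76 - 768.63) / 2582.76 * 100
= 70.2400%

70.2400%


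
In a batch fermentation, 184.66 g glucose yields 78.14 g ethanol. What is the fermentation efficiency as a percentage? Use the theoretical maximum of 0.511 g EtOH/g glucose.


Fermentation efficiency = (actual / (0.511 * glucose)) * 100
= (78.14 / (0.511 * 184.66)) * 100
= 82.8094%

82.8094%


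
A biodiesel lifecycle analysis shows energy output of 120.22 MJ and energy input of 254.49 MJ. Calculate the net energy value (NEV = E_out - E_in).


NEV = E_out - E_in
= 120.22 - 254.49
= -134.2700 MJ

-134.2700 MJ


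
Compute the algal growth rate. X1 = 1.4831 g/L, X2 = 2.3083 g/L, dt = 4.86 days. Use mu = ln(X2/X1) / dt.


mu = ln(X2/X1) / dt
= ln(2.3083/1.4831) / 4.86
= 0.0910 per day

0.0910 per day


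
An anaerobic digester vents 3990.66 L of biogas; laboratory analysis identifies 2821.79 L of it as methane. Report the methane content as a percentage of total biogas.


CH4% = V_CH4 / V_total * 100
= 2821.79 / 3990.66 * 100
= 70.7099%

70.7099%


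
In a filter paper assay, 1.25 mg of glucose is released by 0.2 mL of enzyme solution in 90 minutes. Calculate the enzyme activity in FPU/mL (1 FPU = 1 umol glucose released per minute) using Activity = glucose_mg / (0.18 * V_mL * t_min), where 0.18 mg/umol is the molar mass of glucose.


Activity = glucose_mg / (0.18 mg/umol * V_mL * t_min)
= 1.25 / (0.18 * 0.2 * 90)
= 0.3858 FPU/mL

0.3858 FPU/mL


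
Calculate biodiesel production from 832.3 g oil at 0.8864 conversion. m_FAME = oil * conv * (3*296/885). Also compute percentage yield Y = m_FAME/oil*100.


m_FAME = oil * conv * (3 * 296 / 885) = oil * conv * (888/885)
= 832.3 * 0.8864 * 888 / 885
= 740.2516 g
Y = m_FAME / oil * 100 = conv * (888/885) * 100
= 0.8864 * 888 / 885 * 100
= 88.94%

740.2516 g FAME; Y = 88.94%


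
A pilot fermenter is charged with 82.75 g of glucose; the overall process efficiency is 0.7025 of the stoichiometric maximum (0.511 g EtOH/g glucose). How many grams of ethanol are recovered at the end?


Actual ethanol: m = 0.511 * 82.75 * 0.7025
m = 29.7054 g

29.7054 g


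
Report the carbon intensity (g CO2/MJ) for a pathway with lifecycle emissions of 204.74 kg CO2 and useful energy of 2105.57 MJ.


CI = CO2 * 1000 / E
= 204.74 * 1000 / 2105.57
= 97.2373 g CO2/MJ

97.2373 g CO2/MJ


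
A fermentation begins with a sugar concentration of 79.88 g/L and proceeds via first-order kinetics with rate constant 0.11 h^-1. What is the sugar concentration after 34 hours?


S = S0 * exp(-k * t)
S = 79.88 * exp(-0.11 * 34)
S = 1.8975 g/L

1.8975 g/L


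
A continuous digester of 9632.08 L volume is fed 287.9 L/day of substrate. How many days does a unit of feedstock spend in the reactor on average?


HRT = V / Q
= 9632.08 / 287.9
= 33.4563 days

33.4563 days


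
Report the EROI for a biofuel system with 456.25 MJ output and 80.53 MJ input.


EROI = E_out / E_in
= 456.25 / 80.53
= 5.6656

5.6656


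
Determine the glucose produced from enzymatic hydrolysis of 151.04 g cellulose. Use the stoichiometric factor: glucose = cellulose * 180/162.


glucose = cellulose * 180/162
= 151.04 * 180/162
= 167.8222 g

167.8222 g


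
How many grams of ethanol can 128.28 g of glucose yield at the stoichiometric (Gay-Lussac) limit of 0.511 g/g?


Theoretical ethanol yield: m_EtOH = 0.511 * m_glucose
m_EtOH = 0.511 * 128.28 = 65.5511 g

65.5511 g


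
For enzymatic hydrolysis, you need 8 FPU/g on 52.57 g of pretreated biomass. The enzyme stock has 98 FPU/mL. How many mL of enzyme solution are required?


V = dosage * m_sub / activity
V = 8 * 52.57 / 98
V = 4.2914 mL

4.2914 mL


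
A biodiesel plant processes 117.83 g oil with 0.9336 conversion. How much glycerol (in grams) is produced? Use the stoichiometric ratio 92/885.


glycerol = oil * conv * (92/885)
= 117.83 * 0.9336 * 92 / 885
= 11.4357 g

11.4357 g


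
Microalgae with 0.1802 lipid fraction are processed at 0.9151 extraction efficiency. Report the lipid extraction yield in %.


Y = lipid_content * extraction_eff * 100
= 0.1802 * 0.9151 * 100
= 16.4901%

16.4901%


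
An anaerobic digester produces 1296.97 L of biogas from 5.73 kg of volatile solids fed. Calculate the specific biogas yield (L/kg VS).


Y = V / VS
= 1296.97 / 5.73
= 226.3473 L/kg VS

226.3473 L/kg VS


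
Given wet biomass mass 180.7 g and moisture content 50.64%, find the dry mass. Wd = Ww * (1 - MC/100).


Wd = Ww * (1 - MC/100)
= 180.7 * (1 - 50.64/100)
= 89.1935 g

89.1935 g


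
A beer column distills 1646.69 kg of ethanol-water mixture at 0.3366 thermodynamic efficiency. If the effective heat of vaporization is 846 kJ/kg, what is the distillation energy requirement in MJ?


E = m * 846 / (eta * 1000)
= 1646.69 * 846 / (0.3366 * 1000)
= 4138.7396 MJ

4138.7396 MJ


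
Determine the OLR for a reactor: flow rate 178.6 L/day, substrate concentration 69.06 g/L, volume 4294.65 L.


OLR = Q * S / V
= 178.6 * 69.06 / 4294.65
= 2.8720 g/L/day

2.8720 g/L/day


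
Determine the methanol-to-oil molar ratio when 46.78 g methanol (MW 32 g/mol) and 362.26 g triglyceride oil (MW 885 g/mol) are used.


Molar ratio = n_MeOH / n_oil = (MeOH/32) / (oil/885) = (MeOH * 885) / (32 * oil)
= (46.78 * 885) / (32 * 362.26)
= 3.5714

3.5714


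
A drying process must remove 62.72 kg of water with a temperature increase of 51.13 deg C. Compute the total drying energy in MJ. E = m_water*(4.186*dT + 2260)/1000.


E = m_water * (4.186 * dT + 2260) / 1000
= 62.72 * (4.186 * 51.13 + 2260) / 1000
= 155.1712 MJ

155.1712 MJ


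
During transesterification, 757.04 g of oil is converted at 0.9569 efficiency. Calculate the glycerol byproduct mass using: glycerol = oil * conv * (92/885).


glycerol = oil * conv * (92/885)
= 757.04 * 0.9569 * 92 / 885
= 75.3061 g

75.3061 g


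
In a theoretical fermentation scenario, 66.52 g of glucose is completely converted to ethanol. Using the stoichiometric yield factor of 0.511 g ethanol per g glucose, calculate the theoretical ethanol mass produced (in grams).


Theoretical ethanol yield: m_EtOH = 0.511 * m_glucose
m_EtOH = 0.511 * 66.52 = 33.9917 g

33.9917 g
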